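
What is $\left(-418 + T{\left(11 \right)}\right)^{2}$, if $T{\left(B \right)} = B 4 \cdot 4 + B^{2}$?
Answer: $14641$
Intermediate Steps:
$T{\left(B \right)} = B^{2} + 16 B$ ($T{\left(B \right)} = 4 B 4 + B^{2} = 16 B + B^{2} = B^{2} + 16 B$)
$\left(-418 + T{\left(11 \right)}\right)^{2} = \left(-418 + 11 \left(16 + 11\right)\right)^{2} = \left(-418 + 11 \cdot 27\right)^{2} = \left(-418 + 297\right)^{2} = \left(-121\right)^{2} = 14641$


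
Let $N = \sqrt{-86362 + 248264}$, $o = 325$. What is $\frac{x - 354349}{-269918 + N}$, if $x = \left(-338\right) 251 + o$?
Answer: $\frac{59228376658}{36427782411} + \frac{2852603 \sqrt{958}}{36427782411} \approx 1.6283$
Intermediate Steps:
$x = -84513$ ($x = \left(-338\right) 251 + 325 = -84838 + 325 = -84513$)
$N = 13 \sqrt{958}$ ($N = \sqrt{161902} = 13 \sqrt{958} \approx 402.37$)
$\frac{x - 354349}{-269918 + N} = \frac{-84513 - 354349}{-269918 + 13 \sqrt{958}} = - \frac{438862}{-269918 + 13 \sqrt{958}}$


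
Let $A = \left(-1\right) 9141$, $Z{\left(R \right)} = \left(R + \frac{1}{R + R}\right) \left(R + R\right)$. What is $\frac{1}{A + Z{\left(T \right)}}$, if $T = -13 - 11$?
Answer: $- \frac{1}{7988} \approx -0.00012519$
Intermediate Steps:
$T = -24$
$Z{\left(R \right)} = 2 R \left(R + \frac{1}{2 R}\right)$ ($Z{\left(R \right)} = \left(R + \frac{1}{2 R}\right) 2 R = 2 R \left(R + \frac{1}{2 R}\right)$)
$A = -9141$
$\frac{1}{A + Z{\left(T \right)}} = \frac{1}{-9141 + \left(1 + 2 \left(-24\right)^{2}\right)} = \frac{1}{-9141 + \left(1 + 2 \cdot 576\right)} = \frac{1}{-9141 + \left(1 + 1152\right)} = \frac{1}{-9141 + 1153} = \frac{1}{-7988} = - \frac{1}{7988}$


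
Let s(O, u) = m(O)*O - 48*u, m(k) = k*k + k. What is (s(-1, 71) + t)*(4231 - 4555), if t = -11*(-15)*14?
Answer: 355752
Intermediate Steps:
t = 2310 (t = 165*14 = 2310)
m(k) = k + k**2 (m(k) = k**2 + k = k + k**2)
s(O, u) = -48*u + O**2*(1 + O) (s(O, u) = (O*(1 + O))*O - 48*u = O**2*(1 + O) - 48*u = -48*u + O**2*(1 + O))
(s(-1, 71) + t)*(4231 - 4555) = ((-48*71 + (-1)**2*(1 - 1)) + 2310)*(4231 - 4555) = ((-3408 + 1*0) + 2310)*(-324) = ((-3408 + 0) + 2310)*(-324) = (-3408 + 2310)*(-324) = -1098*(-324) = 355752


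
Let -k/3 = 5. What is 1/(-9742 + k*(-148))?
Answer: -1/7522 ≈ -0.00013294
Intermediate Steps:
k = -15 (k = -3*5 = -15)
1/(-9742 + k*(-148)) = 1/(-9742 - 15*(-148)) = 1/(-9742 + 2220) = 1/(-7522) = -1/7522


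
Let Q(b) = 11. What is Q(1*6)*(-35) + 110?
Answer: -275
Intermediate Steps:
Q(1*6)*(-35) + 110 = 11*(-35) + 110 = -385 + 110 = -275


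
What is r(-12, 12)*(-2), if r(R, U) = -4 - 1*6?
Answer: 20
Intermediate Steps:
r(R, U) = -10 (r(R, U) = -4 - 6 = -10)
r(-12, 12)*(-2) = -10*(-2) = 20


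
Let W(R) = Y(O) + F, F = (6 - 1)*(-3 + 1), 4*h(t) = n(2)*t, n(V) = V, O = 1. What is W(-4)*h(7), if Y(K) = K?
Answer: -63/2 ≈ -31.500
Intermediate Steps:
h(t) = t/2 (h(t) = (2*t)/4 = t/2)
F = -10 (F = 5*(-2) = -10)
W(R) = -9 (W(R) = 1 - 10 = -9)
W(-4)*h(7) = -9*7/2 = -63/2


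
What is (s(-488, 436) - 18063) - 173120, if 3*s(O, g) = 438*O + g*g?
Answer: -597197/3 ≈ -1.9907e+5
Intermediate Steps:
s(O, g) = 146*O + g²/3 (s(O, g) = (438*O + g*g)/3 = (438*O + g²)/3 = (g² + 438*O)/3 = 146*O + g²/3)
(s(-488, 436) - 18063) - 173120 = ((146*(-488) + (⅓)*436²) - 18063) - 173120 = ((-71248 + (⅓)*190096) - 18063) - 173120 = ((-71248 + 190096/3) - 18063) - 173120 = (-23648/3 - 18063) - 173120 = -77837/3 - 173120 = -597197/3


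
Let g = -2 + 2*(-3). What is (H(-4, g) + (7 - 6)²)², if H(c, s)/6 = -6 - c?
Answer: 121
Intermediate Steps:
g = -8 (g = -2 - 6 = -8)
H(c, s) = -36 - 6*c (H(c, s) = 6*(-6 - c) = -36 - 6*c)
(H(-4, g) + (7 - 6)²)² = ((-36 - 6*(-4)) + (7 - 6)²)² = ((-36 + 24) + 1²)² = (-12 + 1)² = (-11)² = 121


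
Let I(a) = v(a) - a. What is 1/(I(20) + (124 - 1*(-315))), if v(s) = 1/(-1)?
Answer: 1/418 ≈ 0.0023923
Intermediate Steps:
v(s) = -1
I(a) = -1 - a
1/(I(20) + (124 - 1*(-315))) = 1/((-1 - 1*20) + (124 - 1*(-315))) = 1/((-1 - 20) + (124 + 315)) = 1/(-21 + 439) = 1/418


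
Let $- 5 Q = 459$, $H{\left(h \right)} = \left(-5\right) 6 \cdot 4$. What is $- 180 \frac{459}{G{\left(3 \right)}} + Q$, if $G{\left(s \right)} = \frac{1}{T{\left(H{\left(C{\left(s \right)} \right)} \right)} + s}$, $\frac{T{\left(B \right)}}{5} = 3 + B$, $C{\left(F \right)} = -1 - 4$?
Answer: $\frac{240423741}{5} \approx 4.8085 \cdot 10^{7}$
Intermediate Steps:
$C{\left(F \right)} = -5$ ($C{\left(F \right)} = -1 - 4 = -5$)
$H{\left(h \right)} = -120$ ($H{\left(h \right)} = \left(-30\right) 4 = -120$)
$Q = - \frac{459}{5}$ ($Q = \left(- \frac{1}{5}\right) 459 = - \frac{459}{5} \approx -91.8$)
$T{\left(B \right)} = 15 + 5 B$ ($T{\left(B \right)} = 5 \left(3 + B\right) = 15 + 5 B$)
$G{\left(s \right)} = \frac{1}{-585 + s}$ ($G{\left(s \right)} = \frac{1}{\left(15 + 5 \left(-120\right)\right) + s} = \frac{1}{\left(15 - 600\right) + s} = \frac{1}{-585 + s}$)
$- 180 \frac{459}{G{\left(3 \right)}} + Q = - 180 \frac{459}{\frac{1}{-585 + 3}} - \frac{459}{5} = - 180 \frac{459}{\frac{1}{-582}} - \frac{459}{5} = - 180 \frac{459}{- \frac{1}{582}} - \frac{459}{5} = - 180 \cdot 459 \left(-582\right) - \frac{459}{5} = \left(-180\right) \left(-267138\right) - \frac{459}{5} = 48084840 - \frac{459}{5} = \frac{240423741}{5}$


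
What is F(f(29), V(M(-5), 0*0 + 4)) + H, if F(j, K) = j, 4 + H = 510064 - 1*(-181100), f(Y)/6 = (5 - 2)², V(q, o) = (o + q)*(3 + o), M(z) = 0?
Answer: 691214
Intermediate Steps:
V(q, o) = (3 + o)*(o + q)
f(Y) = 54 (f(Y) = 6*(5 - 2)² = 6*3² = 6*9 = 54)
H = 691160 (H = -4 + (510064 - 1*(-181100)) = -4 + (510064 + 181100) = -4 + 691164 = 691160)
F(f(29), V(M(-5), 0*0 + 4)) + H = 54 + 691160 = 691214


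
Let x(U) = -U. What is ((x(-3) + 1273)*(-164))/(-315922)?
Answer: 104632/157961 ≈ 0.66239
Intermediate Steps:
((x(-3) + 1273)*(-164))/(-315922) = ((-1*(-3) + 1273)*(-164))/(-315922) = ((3 + 1273)*(-164))*(-1/315922) = (1276*(-164))*(-1/315922) = -209264*(-1/315922) = 104632/157961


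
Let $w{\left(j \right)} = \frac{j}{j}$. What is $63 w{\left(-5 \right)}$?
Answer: $63$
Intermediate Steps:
$w{\left(j \right)} = 1$
$63 w{\left(-5 \right)} = 63 \cdot 1 = 63$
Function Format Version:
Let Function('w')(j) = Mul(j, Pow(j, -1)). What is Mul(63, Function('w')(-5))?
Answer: 63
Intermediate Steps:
Function('w')(j) = 1
Mul(63, Function('w')(-5)) = Mul(63, 1) = 63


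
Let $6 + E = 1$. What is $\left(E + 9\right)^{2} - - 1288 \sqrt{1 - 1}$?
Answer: $16$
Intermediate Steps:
$E = -5$ ($E = -6 + 1 = -5$)
$\left(E + 9\right)^{2} - - 1288 \sqrt{1 - 1} = \left(-5 + 9\right)^{2} - - 1288 \sqrt{1 - 1} = 4^{2} - - 1288 \sqrt{0} = 16 - \left(-1288\right) 0 = 16 - 0 = 16 + 0 = 16$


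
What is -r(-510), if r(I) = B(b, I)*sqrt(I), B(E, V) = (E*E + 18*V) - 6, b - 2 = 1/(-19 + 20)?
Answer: 9177*I*sqrt(510) ≈ 2.0725e+5*I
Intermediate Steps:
b = 3 (b = 2 + 1/(-19 + 20) = 2 + 1/1 = 2 + 1 = 3)
B(E, V) = -6 + E**2 + 18*V (B(E, V) = (E**2 + 18*V) - 6 = -6 + E**2 + 18*V)
r(I) = sqrt(I)*(3 + 18*I) (r(I) = (-6 + 3**2 + 18*I)*sqrt(I) = (-6 + 9 + 18*I)*sqrt(I) = (3 + 18*I)*sqrt(I) = sqrt(I)*(3 + 18*I))
-r(-510) = -sqrt(-510)*(3 + 18*(-510)) = -I*sqrt(510)*(3 - 9180) = -I*sqrt(510)*(-9177) = -(-9177)*I*sqrt(510) = 9177*I*sqrt(510)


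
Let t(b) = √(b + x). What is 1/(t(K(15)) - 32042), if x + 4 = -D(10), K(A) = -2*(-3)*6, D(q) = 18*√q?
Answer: -1/(32042 - √(32 - 18*√10)) ≈ -3.1209e-5 - 4.8623e-9*I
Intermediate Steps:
K(A) = 36 (K(A) = 6*6 = 36)
x = -4 - 18*√10 ≈ -60.921
t(b) = √(-4 + b - 18*√10) (t(b) = √(b + (-4 - 18*√10)) = √(-4 + b - 18*√10))
1/(t(K(15)) - 32042) = 1/(√(-4 + 36 - 18*√10) - 32042) = 1/(√(32 - 18*√10) - 32042) = 1/(-32042 + √(32 - 18*√10))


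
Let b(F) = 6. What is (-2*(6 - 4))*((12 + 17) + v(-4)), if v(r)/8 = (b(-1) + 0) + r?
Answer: -180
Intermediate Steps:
v(r) = 48 + 8*r (v(r) = 8*((6 + 0) + r) = 8*(6 + r) = 48 + 8*r)
(-2*(6 - 4))*((12 + 17) + v(-4)) = (-2*(6 - 4))*((12 + 17) + (48 + 8*(-4))) = (-2*2)*(29 + (48 - 32)) = -4*(29 + 16) = -4*45 = -180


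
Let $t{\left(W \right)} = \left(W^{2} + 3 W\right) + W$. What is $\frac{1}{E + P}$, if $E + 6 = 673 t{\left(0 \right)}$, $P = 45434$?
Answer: $\frac{1}{45428} \approx 2.2013 \cdot 10^{-5}$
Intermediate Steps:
$t{\left(W \right)} = W^{2} + 4 W$
$E = -6$ ($E = -6 + 673 \cdot 0 \left(4 + 0\right) = -6 + 673 \cdot 0 \cdot 4 = -6 + 673 \cdot 0 = -6 + 0 = -6$)
$\frac{1}{E + P} = \frac{1}{-6 + 45434} = \frac{1}{45428}$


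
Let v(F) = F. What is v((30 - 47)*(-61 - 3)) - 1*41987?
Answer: -40899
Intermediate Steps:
v((30 - 47)*(-61 - 3)) - 1*41987 = (30 - 47)*(-61 - 3) - 1*41987 = -17*(-64) - 41987 = 1088 - 41987 = -40899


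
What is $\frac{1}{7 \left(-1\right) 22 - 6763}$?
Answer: $- \frac{1}{6917} \approx -0.00014457$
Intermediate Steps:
$\frac{1}{7 \left(-1\right) 22 - 6763} = \frac{1}{\left(-7\right) 22 - 6763} = \frac{1}{-154 - 6763} = \frac{1}{-6917} = - \frac{1}{6917}$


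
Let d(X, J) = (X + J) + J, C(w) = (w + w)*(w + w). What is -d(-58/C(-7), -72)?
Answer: 14141/98 ≈ 144.30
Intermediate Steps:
C(w) = 4*w**2 (C(w) = (2*w)*(2*w) = 4*w**2)
d(X, J) = X + 2*J (d(X, J) = (J + X) + J = X + 2*J)
-d(-58/C(-7), -72) = -(-58/(4*(-7)**2) + 2*(-72)) = -(-58/(4*49) - 144) = -(-58/196 - 144) = -(-58*1/196 - 144) = -(-29/98 - 144) = -1*(-14141/98) = 14141/98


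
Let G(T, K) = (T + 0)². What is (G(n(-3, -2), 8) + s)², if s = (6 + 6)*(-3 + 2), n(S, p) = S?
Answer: 9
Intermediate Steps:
G(T, K) = T²
s = -12 (s = 12*(-1) = -12)
(G(n(-3, -2), 8) + s)² = ((-3)² - 12)² = (9 - 12)² = (-3)² = 9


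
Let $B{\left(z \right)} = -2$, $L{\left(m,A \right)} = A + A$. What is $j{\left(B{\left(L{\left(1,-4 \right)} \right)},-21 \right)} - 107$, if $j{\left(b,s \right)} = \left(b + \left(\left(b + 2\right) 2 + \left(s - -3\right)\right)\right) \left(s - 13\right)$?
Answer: $573$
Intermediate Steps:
$L{\left(m,A \right)} = 2 A$
$j{\left(b,s \right)} = \left(-13 + s\right) \left(7 + s + 3 b\right)$ ($j{\left(b,s \right)} = \left(b + \left(\left(2 + b\right) 2 + \left(s + 3\right)\right)\right) \left(-13 + s\right) = \left(b + \left(\left(4 + 2 b\right) + \left(3 + s\right)\right)\right) \left(-13 + s\right) = \left(b + \left(7 + s + 2 b\right)\right) \left(-13 + s\right) = \left(7 + s + 3 b\right) \left(-13 + s\right) = \left(-13 + s\right) \left(7 + s + 3 b\right)$)
$j{\left(B{\left(L{\left(1,-4 \right)} \right)},-21 \right)} - 107 = \left(-91 + \left(-21\right)^{2} - -78 - -126 + 3 \left(-2\right) \left(-21\right)\right) - 107 = \left(-91 + 441 + 78 + 126 + 126\right) - 107 = 680 - 107 = 573$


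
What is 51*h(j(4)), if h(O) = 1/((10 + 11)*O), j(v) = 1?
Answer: 17/7 ≈ 2.4286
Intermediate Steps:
h(O) = 1/(21*O)
51*h(j(4)) = 51*((1/21)/1) = 51*((1/21)*1) = 51*(1/21) = 17/7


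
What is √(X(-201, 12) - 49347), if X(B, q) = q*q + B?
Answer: 2*I*√12351 ≈ 222.27*I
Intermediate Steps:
X(B, q) = B + q² (X(B, q) = q² + B = B + q²)
√(X(-201, 12) - 49347) = √((-201 + 12²) - 49347) = √((-201 + 144) - 49347) = √(-57 - 49347) = √(-49404) = 2*I*√12351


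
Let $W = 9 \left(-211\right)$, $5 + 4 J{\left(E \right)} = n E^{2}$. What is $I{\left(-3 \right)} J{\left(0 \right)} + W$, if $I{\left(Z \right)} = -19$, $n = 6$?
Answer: $- \frac{7501}{4} \approx -1875.3$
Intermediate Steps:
$J{\left(E \right)} = - \frac{5}{4} + \frac{3 E^{2}}{2}$ ($J{\left(E \right)} = - \frac{5}{4} + \frac{6 E^{2}}{4} = - \frac{5}{4} + \frac{3 E^{2}}{2}$)
$W = -1899$
$I{\left(-3 \right)} J{\left(0 \right)} + W = - 19 \left(- \frac{5}{4} + \frac{3 \cdot 0^{2}}{2}\right) - 1899 = - 19 \left(- \frac{5}{4} + \frac{3}{2} \cdot 0\right) - 1899 = - 19 \left(- \frac{5}{4} + 0\right) - 1899 = \left(-19\right) \left(- \frac{5}{4}\right) - 1899 = \frac{95}{4} - 1899 = - \frac{7501}{4}$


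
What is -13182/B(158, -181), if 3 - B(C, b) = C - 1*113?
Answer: 2197/7 ≈ 313.86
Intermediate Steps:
B(C, b) = 116 - C (B(C, b) = 3 - (C - 1*113) = 3 - (C - 113) = 3 - (-113 + C) = 3 + (113 - C) = 116 - C)
-13182/B(158, -181) = -13182/(116 - 1*158) = -13182/(116 - 158) = -13182/(-42) = -13182*(-1/42) = 2197/7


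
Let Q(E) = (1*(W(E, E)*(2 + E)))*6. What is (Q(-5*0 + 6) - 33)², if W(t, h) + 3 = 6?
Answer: 12321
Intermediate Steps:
W(t, h) = 3 (W(t, h) = -3 + 6 = 3)
Q(E) = 36 + 18*E (Q(E) = (1*(3*(2 + E)))*6 = (1*(6 + 3*E))*6 = (6 + 3*E)*6 = 36 + 18*E)
(Q(-5*0 + 6) - 33)² = ((36 + 18*(-5*0 + 6)) - 33)² = ((36 + 18*(0 + 6)) - 33)² = ((36 + 18*6) - 33)² = ((36 + 108) - 33)² = (144 - 33)² = 111² = 12321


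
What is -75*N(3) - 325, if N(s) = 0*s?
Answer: -325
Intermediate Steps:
N(s) = 0
-75*N(3) - 325 = -75*0 - 325 = 0 - 325 = -325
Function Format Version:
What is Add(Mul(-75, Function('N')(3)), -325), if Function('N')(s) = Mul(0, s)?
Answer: -325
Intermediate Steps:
Function('N')(s) = 0
Add(Mul(-75, Function('N')(3)), -325) = Add(Mul(-75, 0), -325) = Add(0, -325) = -325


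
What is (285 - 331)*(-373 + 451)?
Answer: -3588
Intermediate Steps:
(285 - 331)*(-373 + 451) = -46*78 = -3588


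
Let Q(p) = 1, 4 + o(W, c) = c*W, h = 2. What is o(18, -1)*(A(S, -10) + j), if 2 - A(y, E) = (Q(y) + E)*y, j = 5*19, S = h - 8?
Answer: -946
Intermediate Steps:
o(W, c) = -4 + W*c (o(W, c) = -4 + c*W = -4 + W*c)
S = -6 (S = 2 - 8 = -6)
j = 95
A(y, E) = 2 - y*(1 + E) (A(y, E) = 2 - (1 + E)*y = 2 - y*(1 + E))
o(18, -1)*(A(S, -10) + j) = (-4 + 18*(-1))*((2 - 1*(-6) - 1*(-10)*(-6)) + 95) = (-4 - 18)*((2 + 6 - 60) + 95) = -22*(-52 + 95) = -22*43 = -946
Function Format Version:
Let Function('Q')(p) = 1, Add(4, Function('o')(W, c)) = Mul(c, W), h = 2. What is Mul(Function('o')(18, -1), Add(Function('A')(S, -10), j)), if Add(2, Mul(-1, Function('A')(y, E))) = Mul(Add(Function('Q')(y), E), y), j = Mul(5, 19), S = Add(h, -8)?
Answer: -946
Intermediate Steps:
Function('o')(W, c) = Add(-4, Mul(W, c)) (Function('o')(W, c) = Add(-4, Mul(c, W)) = Add(-4, Mul(W, c)))
S = -6 (S = Add(2, -8) = -6)
j = 95
Function('A')(y, E) = Add(2, Mul(-1, y, Add(1, E))) (Function('A')(y, E) = Add(2, Mul(-1, Mul(Add(1, E), y))) = Add(2, Mul(-1, Mul(y, Add(1, E)))) = Add(2, Mul(-1, y, Add(1, E))))
Mul(Function('o')(18, -1), Add(Function('A')(S, -10), j)) = Mul(Add(-4, Mul(18, -1)), Add(Add(2, Mul(-1, -6), Mul(-1, -10, -6)), 95)) = Mul(Add(-4, -18), Add(Add(2, 6, -60), 95)) = Mul(-22, Add(-52, 95)) = Mul(-22, 43) = -946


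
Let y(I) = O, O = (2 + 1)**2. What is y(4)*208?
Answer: 1872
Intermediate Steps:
O = 9 (O = 3**2 = 9)
y(I) = 9
y(4)*208 = 9*208 = 1872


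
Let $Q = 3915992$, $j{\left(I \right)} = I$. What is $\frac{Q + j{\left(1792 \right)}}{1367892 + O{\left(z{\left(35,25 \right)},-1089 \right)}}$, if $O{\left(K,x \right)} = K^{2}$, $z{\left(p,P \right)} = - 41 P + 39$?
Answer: $\frac{489723}{292511} \approx 1.6742$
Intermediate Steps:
$z{\left(p,P \right)} = 39 - 41 P$
$\frac{Q + j{\left(1792 \right)}}{1367892 + O{\left(z{\left(35,25 \right)},-1089 \right)}} = \frac{3915992 + 1792}{1367892 + \left(39 - 1025\right)^{2}} = \frac{3917784}{1367892 + \left(39 - 1025\right)^{2}} = \frac{3917784}{1367892 + \left(-986\right)^{2}} = \frac{3917784}{1367892 + 972196} = \frac{3917784}{2340088} = 3917784 \cdot \frac{1}{2340088} = \frac{489723}{292511}$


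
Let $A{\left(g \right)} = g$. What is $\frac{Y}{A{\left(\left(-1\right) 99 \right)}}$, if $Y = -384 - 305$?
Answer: $\frac{689}{99} \approx 6.9596$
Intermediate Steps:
$Y = -689$
$\frac{Y}{A{\left(\left(-1\right) 99 \right)}} = - \frac{689}{\left(-1\right) 99} = - \frac{689}{-99} = \left(-689\right) \left(- \frac{1}{99}\right) = \frac{689}{99}$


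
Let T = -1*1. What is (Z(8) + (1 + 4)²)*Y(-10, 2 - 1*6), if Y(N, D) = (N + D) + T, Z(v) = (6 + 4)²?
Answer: -1875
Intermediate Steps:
T = -1
Z(v) = 100 (Z(v) = 10² = 100)
Y(N, D) = -1 + D + N (Y(N, D) = (N + D) - 1 = (D + N) - 1 = -1 + D + N)
(Z(8) + (1 + 4)²)*Y(-10, 2 - 1*6) = (100 + (1 + 4)²)*(-1 + (2 - 1*6) - 10) = (100 + 5²)*(-1 + (2 - 6) - 10) = (100 + 25)*(-1 - 4 - 10) = 125*(-15) = -1875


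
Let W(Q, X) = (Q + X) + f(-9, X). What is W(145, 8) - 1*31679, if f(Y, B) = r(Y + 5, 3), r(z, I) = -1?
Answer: -31527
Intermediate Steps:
f(Y, B) = -1
W(Q, X) = -1 + Q + X (W(Q, X) = (Q + X) - 1 = -1 + Q + X)
W(145, 8) - 1*31679 = (-1 + 145 + 8) - 1*31679 = 152 - 31679 = -31527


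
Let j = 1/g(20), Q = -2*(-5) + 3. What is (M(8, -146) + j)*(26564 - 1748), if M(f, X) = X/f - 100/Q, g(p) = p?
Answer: -41765328/65 ≈ -6.4254e+5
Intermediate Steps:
Q = 13 (Q = 10 + 3 = 13)
j = 1/20 ≈ 0.050000
M(f, X) = -100/13 + X/f (M(f, X) = X/f - 100/13 = -100/13 + X/f)
(M(8, -146) + j)*(26564 - 1748) = ((-100/13 - 146/8) + 1/20)*(26564 - 1748) = ((-100/13 - 146*1/8) + 1/20)*24816 = ((-100/13 - 73/4) + 1/20)*24816 = (-1349/52 + 1/20)*24816 = -1683/65*24816 = -41765328/65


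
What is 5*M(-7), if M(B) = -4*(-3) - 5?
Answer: 35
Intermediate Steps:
M(B) = 7 (M(B) = 12 - 5 = 7)
5*M(-7) = 5*7 = 35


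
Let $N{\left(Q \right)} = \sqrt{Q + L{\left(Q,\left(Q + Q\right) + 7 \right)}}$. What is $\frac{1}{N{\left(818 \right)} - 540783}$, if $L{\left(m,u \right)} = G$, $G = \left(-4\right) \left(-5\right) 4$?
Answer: $- \frac{540783}{292446252191} - \frac{\sqrt{898}}{292446252191} \approx -1.8493 \cdot 10^{-6}$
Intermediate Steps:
$G = 80$ ($G = 20 \cdot 4 = 80$)
$L{\left(m,u \right)} = 80$
$N{\left(Q \right)} = \sqrt{80 + Q}$ ($N{\left(Q \right)} = \sqrt{Q + 80} = \sqrt{80 + Q}$)
$\frac{1}{N{\left(818 \right)} - 540783} = \frac{1}{\sqrt{80 + 818} - 540783} = \frac{1}{\sqrt{898} - 540783} = \frac{1}{-540783 + \sqrt{898}}$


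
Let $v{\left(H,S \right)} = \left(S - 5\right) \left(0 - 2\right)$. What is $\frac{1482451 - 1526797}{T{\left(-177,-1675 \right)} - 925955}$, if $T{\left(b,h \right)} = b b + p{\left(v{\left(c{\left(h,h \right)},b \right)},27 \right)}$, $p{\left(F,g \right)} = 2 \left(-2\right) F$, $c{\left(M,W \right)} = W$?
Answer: $\frac{7391}{149347} \approx 0.049489$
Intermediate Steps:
$v{\left(H,S \right)} = 10 - 2 S$ ($v{\left(H,S \right)} = \left(-5 + S\right) \left(-2\right) = 10 - 2 S$)
$p{\left(F,g \right)} = - 4 F$
$T{\left(b,h \right)} = -40 + b^{2} + 8 b$ ($T{\left(b,h \right)} = b b - 4 \left(10 - 2 b\right) = b^{2} + \left(-40 + 8 b\right) = -40 + b^{2} + 8 b$)
$\frac{1482451 - 1526797}{T{\left(-177,-1675 \right)} - 925955} = \frac{1482451 - 1526797}{\left(-40 + \left(-177\right)^{2} + 8 \left(-177\right)\right) - 925955} = - \frac{44346}{\left(-40 + 31329 - 1416\right) - 925955} = - \frac{44346}{29873 - 925955} = - \frac{44346}{-896082} = \left(-44346\right) \left(- \frac{1}{896082}\right) = \frac{7391}{149347}$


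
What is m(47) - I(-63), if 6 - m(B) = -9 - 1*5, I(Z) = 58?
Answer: -38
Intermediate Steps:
m(B) = 20 (m(B) = 6 - (-9 - 1*5) = 6 - (-9 - 5) = 6 - 1*(-14) = 6 + 14 = 20)
m(47) - I(-63) = 20 - 1*58 = 20 - 58 = -38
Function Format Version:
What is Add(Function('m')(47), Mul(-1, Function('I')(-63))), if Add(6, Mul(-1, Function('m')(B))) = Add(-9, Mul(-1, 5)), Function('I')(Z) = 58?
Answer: -38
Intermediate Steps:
Function('m')(B) = 20 (Function('m')(B) = Add(6, Mul(-1, Add(-9, Mul(-1, 5)))) = Add(6, Mul(-1, Add(-9, -5))) = Add(6, Mul(-1, -14)) = Add(6, 14) = 20)
Add(Function('m')(47), Mul(-1, Function('I')(-63))) = Add(20, Mul(-1, 58)) = Add(20, -58) = -38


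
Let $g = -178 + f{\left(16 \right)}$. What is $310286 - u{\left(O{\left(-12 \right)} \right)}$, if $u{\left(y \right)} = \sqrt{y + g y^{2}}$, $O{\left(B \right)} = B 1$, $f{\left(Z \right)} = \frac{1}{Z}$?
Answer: $310286 - i \sqrt{25635} \approx 3.1029 \cdot 10^{5} - 160.11 i$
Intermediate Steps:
$O{\left(B \right)} = B$
$g = - \frac{2847}{16}$ ($g = -178 + \frac{1}{16} = - \frac{2847}{16} \approx -177.94$)
$u{\left(y \right)} = \sqrt{y - \frac{2847 y^{2}}{16}}$
$310286 - u{\left(O{\left(-12 \right)} \right)} = 310286 - \frac{\sqrt{- 12 \left(16 - -34164\right)}}{4} = 310286 - \frac{\sqrt{- 12 \left(16 + 34164\right)}}{4} = 310286 - \frac{\sqrt{\left(-12\right) 34180}}{4} = 310286 - \frac{\sqrt{-410160}}{4} = 310286 - \frac{4 i \sqrt{25635}}{4} = 310286 - i \sqrt{25635}$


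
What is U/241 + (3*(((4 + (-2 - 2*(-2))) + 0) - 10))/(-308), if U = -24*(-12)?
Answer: 22899/18557 ≈ 1.2340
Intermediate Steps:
U = 288
U/241 + (3*(((4 + (-2 - 2*(-2))) + 0) - 10))/(-308) = 288/241 + (3*(((4 + (-2 - 2*(-2))) + 0) - 10))/(-308) = 288*(1/241) + (3*(((4 + (-2 + 4)) + 0) - 10))*(-1/308) = 288/241 + (3*(((4 + 2) + 0) - 10))*(-1/308) = 288/241 + (3*((6 + 0) - 10))*(-1/308) = 288/241 + (3*(6 - 10))*(-1/308) = 288/241 + (3*(-4))*(-1/308) = 288/241 - 12*(-1/308) = 288/241 + 3/77 = 22899/18557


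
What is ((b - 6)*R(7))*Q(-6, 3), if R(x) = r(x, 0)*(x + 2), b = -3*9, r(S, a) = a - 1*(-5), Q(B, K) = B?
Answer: 8910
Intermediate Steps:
r(S, a) = 5 + a (r(S, a) = a + 5 = 5 + a)
b = -27
R(x) = 10 + 5*x (R(x) = (5 + 0)*(x + 2) = 5*(2 + x) = 10 + 5*x)
((b - 6)*R(7))*Q(-6, 3) = ((-27 - 6)*(10 + 5*7))*(-6) = -33*(10 + 35)*(-6) = -33*45*(-6) = -1485*(-6) = 8910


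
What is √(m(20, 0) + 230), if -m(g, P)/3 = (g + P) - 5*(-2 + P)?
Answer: 2*√35 ≈ 11.832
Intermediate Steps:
m(g, P) = -30 - 3*g + 12*P (m(g, P) = -3*((g + P) - 5*(-2 + P)) = -3*((P + g) + (10 - 5*P)) = -3*(10 + g - 4*P) = -30 - 3*g + 12*P)
√(m(20, 0) + 230) = √((-30 - 3*20 + 12*0) + 230) = √((-30 - 60 + 0) + 230) = √(-90 + 230) = √140 = 2*√35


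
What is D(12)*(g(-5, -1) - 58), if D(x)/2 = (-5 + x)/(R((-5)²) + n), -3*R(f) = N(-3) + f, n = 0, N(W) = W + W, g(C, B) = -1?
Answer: 2478/19 ≈ 130.42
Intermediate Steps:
N(W) = 2*W
R(f) = 2 - f/3 (R(f) = -(2*(-3) + f)/3 = -(-6 + f)/3 = 2 - f/3)
D(x) = 30/19 - 6*x/19 (D(x) = 2*((-5 + x)/((2 - ⅓*(-5)²) + 0)) = 2*((-5 + x)/((2 - ⅓*25) + 0)) = 2*((-5 + x)/((2 - 25/3) + 0)) = 2*((-5 + x)/(-19/3 + 0)) = 2*((-5 + x)/(-19/3)) = 2*((-5 + x)*(-3/19)) = 2*(15/19 - 3*x/19) = 30/19 - 6*x/19)
D(12)*(g(-5, -1) - 58) = (30/19 - 6/19*12)*(-1 - 58) = (30/19 - 72/19)*(-59) = -42/19*(-59) = 2478/19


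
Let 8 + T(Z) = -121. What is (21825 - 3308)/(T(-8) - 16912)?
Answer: -18517/17041 ≈ -1.0866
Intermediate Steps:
T(Z) = -129 (T(Z) = -8 - 121 = -129)
(21825 - 3308)/(T(-8) - 16912) = (21825 - 3308)/(-129 - 16912) = 18517/(-17041) = 18517*(-1/17041) = -18517/17041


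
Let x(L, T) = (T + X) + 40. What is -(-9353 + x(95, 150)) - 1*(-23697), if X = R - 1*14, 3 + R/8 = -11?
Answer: 32986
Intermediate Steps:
R = -112 (R = -24 + 8*(-11) = -24 - 88 = -112)
X = -126 (X = -112 - 1*14 = -112 - 14 = -126)
x(L, T) = -86 + T (x(L, T) = (T - 126) + 40 = (-126 + T) + 40 = -86 + T)
-(-9353 + x(95, 150)) - 1*(-23697) = -(-9353 + (-86 + 150)) - 1*(-23697) = -(-9353 + 64) + 23697 = -1*(-9289) + 23697 = 9289 + 23697 = 32986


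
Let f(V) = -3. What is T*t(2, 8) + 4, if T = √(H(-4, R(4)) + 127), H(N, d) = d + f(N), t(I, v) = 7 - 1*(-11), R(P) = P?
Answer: 4 + 144*√2 ≈ 207.65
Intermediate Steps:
t(I, v) = 18 (t(I, v) = 7 + 11 = 18)
H(N, d) = -3 + d (H(N, d) = d - 3 = -3 + d)
T = 8*√2 (T = √((-3 + 4) + 127) = √(1 + 127) = √128 = 8*√2 ≈ 11.314)
T*t(2, 8) + 4 = (8*√2)*18 + 4 = 144*√2 + 4 = 4 + 144*√2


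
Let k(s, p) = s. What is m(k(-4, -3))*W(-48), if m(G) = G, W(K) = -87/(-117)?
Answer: -116/39 ≈ -2.9744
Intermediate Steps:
W(K) = 29/39 (W(K) = -87*(-1/117) = 29/39)
m(k(-4, -3))*W(-48) = -4*29/39 = -116/39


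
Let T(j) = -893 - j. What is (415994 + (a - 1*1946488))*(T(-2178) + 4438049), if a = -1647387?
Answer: -14107675171254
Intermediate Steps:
(415994 + (a - 1*1946488))*(T(-2178) + 4438049) = (415994 + (-1647387 - 1*1946488))*((-893 - 1*(-2178)) + 4438049) = (415994 + (-1647387 - 1946488))*((-893 + 2178) + 4438049) = (415994 - 3593875)*(1285 + 4438049) = -3177881*4439334 = -14107675171254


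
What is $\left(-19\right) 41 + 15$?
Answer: $-764$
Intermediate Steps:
$\left(-19\right) 41 + 15 = -779 + 15 = -764$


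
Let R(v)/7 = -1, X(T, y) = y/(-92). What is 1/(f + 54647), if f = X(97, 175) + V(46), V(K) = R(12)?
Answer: 92/5026705 ≈ 1.8302e-5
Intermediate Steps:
X(T, y) = -y/92 (X(T, y) = y*(-1/92) = -y/92)
R(v) = -7 (R(v) = 7*(-1) = -7)
V(K) = -7
f = -819/92 (f = -1/92*175 - 7 = -175/92 - 7 = -819/92 ≈ -8.9022)
1/(f + 54647) = 1/(-819/92 + 54647) = 1/(5026705/92) = 92/5026705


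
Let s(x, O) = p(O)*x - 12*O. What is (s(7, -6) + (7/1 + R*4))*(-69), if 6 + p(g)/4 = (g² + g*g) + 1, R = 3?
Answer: -135723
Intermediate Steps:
p(g) = -20 + 8*g² (p(g) = -24 + 4*((g² + g*g) + 1) = -24 + 4*((g² + g²) + 1) = -24 + 4*(2*g² + 1) = -24 + 4*(1 + 2*g²) = -24 + (4 + 8*g²) = -20 + 8*g²)
s(x, O) = -12*O + x*(-20 + 8*O²) (s(x, O) = (-20 + 8*O²)*x - 12*O = x*(-20 + 8*O²) - 12*O = -12*O + x*(-20 + 8*O²))
(s(7, -6) + (7/1 + R*4))*(-69) = ((-12*(-6) + 4*7*(-5 + 2*(-6)²)) + (7/1 + 3*4))*(-69) = ((72 + 4*7*(-5 + 2*36)) + (7*1 + 12))*(-69) = ((72 + 4*7*(-5 + 72)) + (7 + 12))*(-69) = ((72 + 4*7*67) + 19)*(-69) = ((72 + 1876) + 19)*(-69) = (1948 + 19)*(-69) = 1967*(-69) = -135723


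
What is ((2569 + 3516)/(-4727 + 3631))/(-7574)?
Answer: 6085/8301104 ≈ 0.00073303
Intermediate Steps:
((2569 + 3516)/(-4727 + 3631))/(-7574) = (6085/(-1096))*(-1/7574) = (6085*(-1/1096))*(-1/7574) = -6085/1096*(-1/7574) = 6085/8301104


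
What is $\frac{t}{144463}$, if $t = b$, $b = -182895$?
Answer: $- \frac{182895}{144463} \approx -1.266$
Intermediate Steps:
$t = -182895$
$\frac{t}{144463} = - \frac{182895}{144463}$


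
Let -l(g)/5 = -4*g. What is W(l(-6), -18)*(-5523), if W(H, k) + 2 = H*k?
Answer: -11918634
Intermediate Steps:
l(g) = 20*g (l(g) = -(-20)*g = 20*g)
W(H, k) = -2 + H*k
W(l(-6), -18)*(-5523) = (-2 + (20*(-6))*(-18))*(-5523) = (-2 - 120*(-18))*(-5523) = (-2 + 2160)*(-5523) = 2158*(-5523) = -11918634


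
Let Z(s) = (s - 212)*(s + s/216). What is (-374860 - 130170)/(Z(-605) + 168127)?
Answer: -109086480/143575277 ≈ -0.75979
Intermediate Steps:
Z(s) = 217*s*(-212 + s)/216 (Z(s) = (-212 + s)*(s + s*(1/216)) = (-212 + s)*(s + s/216) = (-212 + s)*(217*s/216) = 217*s*(-212 + s)/216)
(-374860 - 130170)/(Z(-605) + 168127) = (-374860 - 130170)/((217/216)*(-605)*(-212 - 605) + 168127) = -505030/((217/216)*(-605)*(-817) + 168127) = -505030/(107259845/216 + 168127) = -505030/143575277/216 = -505030*216/143575277 = -109086480/143575277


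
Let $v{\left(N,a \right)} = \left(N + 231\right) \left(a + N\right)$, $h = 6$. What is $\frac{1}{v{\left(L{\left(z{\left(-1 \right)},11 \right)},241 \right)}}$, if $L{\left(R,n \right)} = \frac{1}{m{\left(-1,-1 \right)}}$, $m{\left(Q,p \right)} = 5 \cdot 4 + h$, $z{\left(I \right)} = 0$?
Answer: $\frac{676}{37645869} \approx 1.7957 \cdot 10^{-5}$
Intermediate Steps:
$m{\left(Q,p \right)} = 26$ ($m{\left(Q,p \right)} = 5 \cdot 4 + 6 = 20 + 6 = 26$)
$L{\left(R,n \right)} = \frac{1}{26}$
$v{\left(N,a \right)} = \left(231 + N\right) \left(N + a\right)$
$\frac{1}{v{\left(L{\left(z{\left(-1 \right)},11 \right)},241 \right)}} = \frac{1}{\left(\frac{1}{26}\right)^{2} + 231 \cdot \frac{1}{26} + 231 \cdot 241 + \frac{1}{26} \cdot 241} = \frac{1}{\frac{1}{676} + \frac{231}{26} + 55671 + \frac{241}{26}} = \frac{1}{\frac{37645869}{676}} = \frac{676}{37645869}$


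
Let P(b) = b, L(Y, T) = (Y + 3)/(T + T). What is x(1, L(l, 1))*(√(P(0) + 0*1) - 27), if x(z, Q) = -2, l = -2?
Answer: 54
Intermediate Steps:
L(Y, T) = (3 + Y)/(2*T) (L(Y, T) = (3 + Y)/((2*T)) = (3 + Y)*(1/(2*T)) = (3 + Y)/(2*T))
x(1, L(l, 1))*(√(P(0) + 0*1) - 27) = -2*(√(0 + 0*1) - 27) = -2*(√(0 + 0) - 27) = -2*(√0 - 27) = -2*(0 - 27) = -2*(-27) = 54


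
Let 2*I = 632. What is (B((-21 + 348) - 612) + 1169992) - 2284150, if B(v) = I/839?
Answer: -934778246/839 ≈ -1.1142e+6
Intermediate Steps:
I = 316 (I = (½)*632 = 316)
B(v) = 316/839
(B((-21 + 348) - 612) + 1169992) - 2284150 = (316/839 + 1169992) - 2284150 = 981623604/839 - 2284150 = -934778246/839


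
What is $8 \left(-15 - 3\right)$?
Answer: $-144$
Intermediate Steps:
$8 \left(-15 - 3\right) = 8 \left(-18\right) = -144$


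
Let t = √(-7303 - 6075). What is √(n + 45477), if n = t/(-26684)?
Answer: √(8095313655828 - 6671*I*√13378)/13342 ≈ 213.25 - 1.0163e-5*I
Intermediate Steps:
t = I*√13378 (t = √(-13378) = I*√13378 ≈ 115.66*I)
n = -I*√13378/26684 (n = (I*√13378)/(-26684) = (I*√13378)*(-1/26684) = -I*√13378/26684 ≈ -0.0043346*I)
√(n + 45477) = √(-I*√13378/26684 + 45477) = √(45477 - I*√13378/26684)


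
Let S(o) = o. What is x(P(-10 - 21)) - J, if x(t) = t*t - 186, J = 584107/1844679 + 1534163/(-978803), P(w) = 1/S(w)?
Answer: -320567683107967049/1735159823006757 ≈ -184.75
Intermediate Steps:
P(w) = 1/w
J = -2258312584756/1805577339237 (J = 584107*(1/1844679) + 1534163*(-1/978803) = 584107/1844679 - 1534163/978803 = -2258312584756/1805577339237 ≈ -1.2507)
x(t) = -186 + t² (x(t) = t² - 186 = -186 + t²)
x(P(-10 - 21)) - J = (-186 + (1/(-10 - 21))²) - 1*(-2258312584756/1805577339237) = (-186 + (1/(-31))²) + 2258312584756/1805577339237 = (-186 + (-1/31)²) + 2258312584756/1805577339237 = (-186 + 1/961) + 2258312584756/1805577339237 = -178745/961 + 2258312584756/1805577339237 = -320567683107967049/1735159823006757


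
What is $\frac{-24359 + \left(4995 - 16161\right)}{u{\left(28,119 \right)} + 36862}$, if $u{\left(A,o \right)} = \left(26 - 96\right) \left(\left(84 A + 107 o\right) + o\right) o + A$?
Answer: $\frac{1015}{3617498} \approx 0.00028058$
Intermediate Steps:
$u{\left(A,o \right)} = A + o \left(- 7560 o - 5880 A\right)$ ($u{\left(A,o \right)} = - 70 \left(84 A + 108 o\right) o + A = \left(- 7560 o - 5880 A\right) o + A = o \left(- 7560 o - 5880 A\right) + A = A + o \left(- 7560 o - 5880 A\right)$)
$\frac{-24359 + \left(4995 - 16161\right)}{u{\left(28,119 \right)} + 36862} = \frac{-24359 + \left(4995 - 16161\right)}{\left(28 - 7560 \cdot 119^{2} - 164640 \cdot 119\right) + 36862} = \frac{-24359 - 11166}{\left(28 - 107057160 - 19592160\right) + 36862} = - \frac{35525}{\left(28 - 107057160 - 19592160\right) + 36862} = - \frac{35525}{-126649292 + 36862} = - \frac{35525}{-126612430} = \left(-35525\right) \left(- \frac{1}{126612430}\right) = \frac{1015}{3617498}$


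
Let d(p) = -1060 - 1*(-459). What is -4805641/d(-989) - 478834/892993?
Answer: 4291115994279/536688793 ≈ 7995.5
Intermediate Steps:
d(p) = -601 (d(p) = -1060 + 459 = -601)
-4805641/d(-989) - 478834/892993 = -4805641/(-601) - 478834/892993 = -4805641*(-1/601) - 478834*1/892993 = 4805641/601 - 478834/892993 = 4291115994279/536688793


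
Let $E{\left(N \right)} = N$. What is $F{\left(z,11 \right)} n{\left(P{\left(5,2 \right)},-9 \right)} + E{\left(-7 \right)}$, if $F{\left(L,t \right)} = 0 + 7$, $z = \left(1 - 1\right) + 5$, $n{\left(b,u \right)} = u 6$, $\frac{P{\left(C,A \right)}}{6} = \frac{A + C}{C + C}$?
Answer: $-385$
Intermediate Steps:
$P{\left(C,A \right)} = \frac{3 \left(A + C\right)}{C}$ ($P{\left(C,A \right)} = 6 \frac{A + C}{C + C} = 6 \frac{A + C}{2 C} = \frac{3 \left(A + C\right)}{C}$)
$n{\left(b,u \right)} = 6 u$
$z = 5$ ($z = 0 + 5 = 5$)
$F{\left(L,t \right)} = 7$
$F{\left(z,11 \right)} n{\left(P{\left(5,2 \right)},-9 \right)} + E{\left(-7 \right)} = 7 \cdot 6 \left(-9\right) - 7 = 7 \left(-54\right) - 7 = -378 - 7 = -385$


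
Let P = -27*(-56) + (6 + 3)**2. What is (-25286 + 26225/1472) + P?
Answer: -34849871/1472 ≈ -23675.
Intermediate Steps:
P = 1593 (P = 1512 + 9**2 = 1512 + 81 = 1593)
(-25286 + 26225/1472) + P = (-25286 + 26225/1472) + 1593 = -37194767/1472 + 1593 = -34849871/1472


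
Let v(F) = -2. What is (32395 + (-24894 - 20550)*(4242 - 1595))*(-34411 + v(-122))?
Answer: 4138434183549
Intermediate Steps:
(32395 + (-24894 - 20550)*(4242 - 1595))*(-34411 + v(-122)) = (32395 + (-24894 - 20550)*(4242 - 1595))*(-34411 - 2) = (32395 - 45444*2647)*(-34413) = (32395 - 120290268)*(-34413) = -120257873*(-34413) = 4138434183549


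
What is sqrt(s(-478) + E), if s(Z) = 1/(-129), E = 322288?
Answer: sqrt(5363194479)/129 ≈ 567.70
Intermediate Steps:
s(Z) = -1/129
sqrt(s(-478) + E) = sqrt(-1/129 + 322288) = sqrt(41575151/129) = sqrt(5363194479)/129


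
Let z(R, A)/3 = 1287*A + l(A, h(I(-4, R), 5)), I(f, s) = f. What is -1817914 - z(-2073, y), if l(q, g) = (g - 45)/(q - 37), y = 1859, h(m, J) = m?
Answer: -16389824539/1822 ≈ -8.9955e+6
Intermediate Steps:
l(q, g) = (-45 + g)/(-37 + q)
z(R, A) = -147/(-37 + A) + 3861*A (z(R, A) = 3*(1287*A + (-45 - 4)/(-37 + A)) = 3*(1287*A - 49/(-37 + A)) = 3*(-49/(-37 + A) + 1287*A) = -147/(-37 + A) + 3861*A)
-1817914 - z(-2073, y) = -1817914 - 3*(-49 + 1287*1859*(-37 + 1859))/(-37 + 1859) = -1817914 - 3*(-49 + 1287*1859*1822)/1822 = -1817914 - 3*(-49 + 4359195126)/1822 = -1817914 - 3*4359195077/1822 = -1817914 - 1*13077585231/1822 = -1817914 - 13077585231/1822 = -16389824539/1822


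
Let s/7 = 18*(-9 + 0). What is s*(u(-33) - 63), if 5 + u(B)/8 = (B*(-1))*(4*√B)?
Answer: 116802 - 1197504*I*√33 ≈ 1.168e+5 - 6.8791e+6*I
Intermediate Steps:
s = -1134 (s = 7*(18*(-9 + 0)) = 7*(18*(-9)) = 7*(-162) = -1134)
u(B) = -40 - 32*B^(3/2) (u(B) = -40 + 8*((B*(-1))*(4*√B)) = -40 + 8*((-B)*(4*√B)) = -40 + 8*(-4*B^(3/2)) = -40 - 32*B^(3/2))
s*(u(-33) - 63) = -1134*((-40 - (-1056)*I*√33) - 63) = -1134*((-40 + 1056*I*√33) - 63) = -1134*(-103 + 1056*I*√33) = 116802 - 1197504*I*√33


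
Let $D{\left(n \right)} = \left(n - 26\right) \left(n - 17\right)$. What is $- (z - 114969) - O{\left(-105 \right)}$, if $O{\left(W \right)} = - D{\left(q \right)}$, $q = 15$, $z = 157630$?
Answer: $-42639$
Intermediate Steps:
$D{\left(n \right)} = \left(-26 + n\right) \left(-17 + n\right)$
$O{\left(W \right)} = -22$ ($O{\left(W \right)} = - (442 + 15^{2} - 645) = - (442 + 225 - 645) = \left(-1\right) 22 = -22$)
$- (z - 114969) - O{\left(-105 \right)} = - (157630 - 114969) - -22 = \left(-1\right) 42661 + 22 = -42661 + 22 = -42639$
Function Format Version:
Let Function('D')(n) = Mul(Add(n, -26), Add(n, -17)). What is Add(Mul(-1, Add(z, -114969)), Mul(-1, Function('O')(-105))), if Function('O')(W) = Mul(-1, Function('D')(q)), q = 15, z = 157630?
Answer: -42639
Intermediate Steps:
Function('D')(n) = Mul(Add(-26, n), Add(-17, n))
Function('O')(W) = -22 (Function('O')(W) = Mul(-1, Add(442, Pow(15, 2), Mul(-43, 15))) = Mul(-1, Add(442, 225, -645)) = Mul(-1, 22) = -22)
Add(Mul(-1, Add(z, -114969)), Mul(-1, Function('O')(-105))) = Add(Mul(-1, Add(157630, -114969)), Mul(-1, -22)) = Add(Mul(-1, 42661), 22) = Add(-42661, 22) = -42639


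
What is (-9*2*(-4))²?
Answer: 5184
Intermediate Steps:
(-9*2*(-4))² = (-18*(-4))² = 72² = 5184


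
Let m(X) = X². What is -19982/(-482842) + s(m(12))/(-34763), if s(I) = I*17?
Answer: -243681475/8392518223 ≈ -0.029036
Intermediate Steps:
s(I) = 17*I
-19982/(-482842) + s(m(12))/(-34763) = -19982/(-482842) + (17*12²)/(-34763) = -19982*(-1/482842) + (17*144)*(-1/34763) = 9991/241421 + 2448*(-1/34763) = 9991/241421 - 2448/34763 = -243681475/8392518223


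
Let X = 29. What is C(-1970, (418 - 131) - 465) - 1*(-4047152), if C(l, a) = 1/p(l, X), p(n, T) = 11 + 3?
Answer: 56660129/14 ≈ 4.0472e+6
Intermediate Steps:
p(n, T) = 14
C(l, a) = 1/14
C(-1970, (418 - 131) - 465) - 1*(-4047152) = 1/14 - 1*(-4047152) = 1/14 + 4047152 = 56660129/14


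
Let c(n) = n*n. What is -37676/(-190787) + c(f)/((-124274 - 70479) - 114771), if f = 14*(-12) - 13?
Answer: 5411253317/59053155388 ≈ 0.091634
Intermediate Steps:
f = -181 (f = -168 - 13 = -181)
c(n) = n²
-37676/(-190787) + c(f)/((-124274 - 70479) - 114771) = -37676/(-190787) + (-181)²/((-124274 - 70479) - 114771) = -37676*(-1/190787) + 32761/(-194753 - 114771) = 37676/190787 + 32761/(-309524) = 37676/190787 + 32761*(-1/309524) = 37676/190787 - 32761/309524 = 5411253317/59053155388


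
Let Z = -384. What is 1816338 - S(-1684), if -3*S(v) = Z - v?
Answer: 5450314/3 ≈ 1.8168e+6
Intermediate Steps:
S(v) = 128 + v/3 (S(v) = -(-384 - v)/3 = 128 + v/3)
1816338 - S(-1684) = 1816338 - (128 + (1/3)*(-1684)) = 1816338 - (128 - 1684/3) = 1816338 - 1*(-1300/3) = 1816338 + 1300/3 = 5450314/3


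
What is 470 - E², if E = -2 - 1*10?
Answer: 326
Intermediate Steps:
E = -12 (E = -2 - 10 = -12)
470 - E² = 470 - 1*(-12)² = 470 - 1*144 = 470 - 144 = 326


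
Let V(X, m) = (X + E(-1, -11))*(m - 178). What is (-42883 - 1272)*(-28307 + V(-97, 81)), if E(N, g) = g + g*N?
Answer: 834441190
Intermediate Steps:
E(N, g) = g + N*g
V(X, m) = X*(-178 + m) (V(X, m) = (X - 11*(1 - 1))*(m - 178) = (X - 11*0)*(-178 + m) = (X + 0)*(-178 + m) = X*(-178 + m))
(-42883 - 1272)*(-28307 + V(-97, 81)) = (-42883 - 1272)*(-28307 - 97*(-178 + 81)) = -44155*(-28307 - 97*(-97)) = -44155*(-28307 + 9409) = -44155*(-18898) = 834441190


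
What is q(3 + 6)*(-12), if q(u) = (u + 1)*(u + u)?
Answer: -2160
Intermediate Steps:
q(u) = 2*u*(1 + u) (q(u) = (1 + u)*(2*u) = 2*u*(1 + u))
q(3 + 6)*(-12) = (2*(3 + 6)*(1 + (3 + 6)))*(-12) = (2*9*(1 + 9))*(-12) = (2*9*10)*(-12) = 180*(-12) = -2160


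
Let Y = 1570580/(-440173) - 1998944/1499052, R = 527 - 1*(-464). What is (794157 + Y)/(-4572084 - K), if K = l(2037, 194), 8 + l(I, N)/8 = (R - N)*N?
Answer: -131003770116616975/958249919600247036 ≈ -0.13671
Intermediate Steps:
R = 991 (R = 527 + 464 = 991)
l(I, N) = -64 + 8*N*(991 - N) (l(I, N) = -64 + 8*((991 - N)*N) = -64 + 8*(N*(991 - N)) = -64 + 8*N*(991 - N))
K = 1236880 (K = -64 - 8*194**2 + 7928*194 = -64 - 8*37636 + 1538032 = -64 - 301088 + 1538032 = 1236880)
Y = -808565566868/164960553999 (Y = 1570580*(-1/440173) - 1998944*1/1499052 = -1570580/440173 - 499736/374763 = -808565566868/164960553999 ≈ -4.9016)
(794157 + Y)/(-4572084 - K) = (794157 - 808565566868/164960553999)/(-4572084 - 1*1236880) = 131003770116616975/(164960553999*(-4572084 - 1236880)) = (131003770116616975/164960553999)/(-5808964) = (131003770116616975/164960553999)*(-1/5808964) = -131003770116616975/958249919600247036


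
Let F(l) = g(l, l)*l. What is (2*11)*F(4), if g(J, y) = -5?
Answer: -440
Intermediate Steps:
F(l) = -5*l
(2*11)*F(4) = (2*11)*(-5*4) = 22*(-20) = -440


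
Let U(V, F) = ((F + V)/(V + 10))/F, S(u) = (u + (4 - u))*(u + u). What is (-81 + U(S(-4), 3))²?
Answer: 28270489/4356 ≈ 6490.0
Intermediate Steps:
S(u) = 8*u (S(u) = 4*(2*u) = 8*u)
U(V, F) = (F + V)/(F*(10 + V)) (U(V, F) = ((F + V)/(10 + V))/F = (F + V)/(F*(10 + V)))
(-81 + U(S(-4), 3))² = (-81 + (3 + 8*(-4))/(3*(10 + 8*(-4))))² = (-81 + (3 - 32)/(3*(10 - 32)))² = (-81 + (⅓)*(-29)/(-22))² = (-81 + (⅓)*(-1/22)*(-29))² = (-81 + 29/66)² = (-5317/66)² = 28270489/4356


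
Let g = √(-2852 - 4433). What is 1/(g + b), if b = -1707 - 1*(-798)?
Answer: -909/833566 - I*√7285/833566 ≈ -0.0010905 - 0.00010239*I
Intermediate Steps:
b = -909 (b = -1707 + 798 = -909)
g = I*√7285 (g = √(-7285) = I*√7285 ≈ 85.352*I)
1/(g + b) = 1/(I*√7285 - 909) = 1/(-909 + I*√7285)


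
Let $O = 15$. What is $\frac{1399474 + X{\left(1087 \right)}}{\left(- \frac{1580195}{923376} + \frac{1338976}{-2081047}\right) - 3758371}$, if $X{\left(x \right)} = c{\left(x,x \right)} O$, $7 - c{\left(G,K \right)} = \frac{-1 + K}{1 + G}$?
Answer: $- \frac{91439145650695093527}{245549643905468099402} \approx -0.37239$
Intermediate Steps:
$c{\left(G,K \right)} = 7 - \frac{-1 + K}{1 + G}$
$X{\left(x \right)} = \frac{15 \left(8 + 6 x\right)}{1 + x}$ ($X{\left(x \right)} = \frac{8 - x + 7 x}{1 + x} 15 = \frac{8 + 6 x}{1 + x} 15 = \frac{15 \left(8 + 6 x\right)}{1 + x}$)
$\frac{1399474 + X{\left(1087 \right)}}{\left(- \frac{1580195}{923376} + \frac{1338976}{-2081047}\right) - 3758371} = \frac{1399474 + \frac{30 \left(4 + 3 \cdot 1087\right)}{1 + 1087}}{\left(- \frac{1580195}{923376} + \frac{1338976}{-2081047}\right) - 3758371} = \frac{1399474 + \frac{30 \left(4 + 3261\right)}{1088}}{\left(\left(-1580195\right) \frac{1}{923376} + 1338976 \left(- \frac{1}{2081047}\right)\right) - 3758371} = \frac{1399474 + 30 \cdot \frac{1}{1088} \cdot 3265}{\left(- \frac{1580195}{923376} - \frac{1338976}{2081047}\right) - 3758371} = \frac{1399474 + \frac{48975}{544}}{- \frac{4524838367141}{1921588854672} - 3758371} = \frac{761362831}{544 \left(- \frac{7222048350160826453}{1921588854672}\right)} = \frac{761362831}{544} \left(- \frac{1921588854672}{7222048350160826453}\right) = - \frac{91439145650695093527}{245549643905468099402}$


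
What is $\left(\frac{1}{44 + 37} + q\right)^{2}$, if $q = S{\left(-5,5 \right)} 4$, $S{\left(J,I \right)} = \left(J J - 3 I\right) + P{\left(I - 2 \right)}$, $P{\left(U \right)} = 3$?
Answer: $\frac{17749369}{6561} \approx 2705.3$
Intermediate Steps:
$S{\left(J,I \right)} = 3 + J^{2} - 3 I$ ($S{\left(J,I \right)} = \left(J J - 3 I\right) + 3 = \left(J^{2} - 3 I\right) + 3 = 3 + J^{2} - 3 I$)
$q = 52$ ($q = \left(3 + \left(-5\right)^{2} - 15\right) 4 = \left(3 + 25 - 15\right) 4 = 13 \cdot 4 = 52$)
$\left(\frac{1}{44 + 37} + q\right)^{2} = \left(\frac{1}{44 + 37} + 52\right)^{2} = \left(\frac{1}{81} + 52\right)^{2} = \left(\frac{4213}{81}\right)^{2} = \frac{17749369}{6561}$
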